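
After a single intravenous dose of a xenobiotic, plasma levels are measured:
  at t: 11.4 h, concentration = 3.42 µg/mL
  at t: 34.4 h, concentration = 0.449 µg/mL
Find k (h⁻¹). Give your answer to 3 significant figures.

0.0883 h⁻¹

k = ln(C₁/C₂) / (t₂ − t₁) = ln(3.42/0.449) / (34.4 − 11.4)
  = 2.030 / 23.00 = 0.08826 h⁻¹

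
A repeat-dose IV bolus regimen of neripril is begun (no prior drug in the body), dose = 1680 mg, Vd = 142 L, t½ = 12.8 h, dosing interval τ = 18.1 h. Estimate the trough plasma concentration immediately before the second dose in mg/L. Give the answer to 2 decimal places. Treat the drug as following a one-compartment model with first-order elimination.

4.44 mg/L

C₀ per dose = Dose / Vd = 1680 / 142 = 11.83 mg/L
k = ln2 / t½ = 0.693147 / 12.8 = 0.05415 h⁻¹
Fraction remaining after one interval: r = e^(−kτ) = e^(−0.05415 × 18.1) = 0.3753
Before dose 2, 1 dose has been given (aged 1τ).
C_trough = C₀ × r = 11.83 × 0.3753 = 4.440 mg/L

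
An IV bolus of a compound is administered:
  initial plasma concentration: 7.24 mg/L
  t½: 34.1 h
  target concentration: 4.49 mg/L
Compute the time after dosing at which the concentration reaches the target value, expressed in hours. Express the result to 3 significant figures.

23.5 h

k = ln2 / t½ = 0.693147 / 34.1 = 0.02033 h⁻¹
t = ln(C₀ / C) / k = ln(7.240 / 4.49) / 0.02033
  = ln(1.612) / 0.02033 = 0.4775 / 0.02033 = 23.49 h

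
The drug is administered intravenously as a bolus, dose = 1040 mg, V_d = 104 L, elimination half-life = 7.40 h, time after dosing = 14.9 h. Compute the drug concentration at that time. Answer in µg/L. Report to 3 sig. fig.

C₀ = Dose / Vd = 1040 / 104 = 10.00 mg/L
k = ln2 / t½ = 0.693147 / 7.40 = 0.09367 h⁻¹
C = C₀ · e^(−k·t) = 10.00 × e^(−0.09367 × 14.9)
  = 10.00 × 0.2477 = 2.477 mg/L
Convert: 2.477 mg/L × 1000 = 2477 µg/L

2480 µg/L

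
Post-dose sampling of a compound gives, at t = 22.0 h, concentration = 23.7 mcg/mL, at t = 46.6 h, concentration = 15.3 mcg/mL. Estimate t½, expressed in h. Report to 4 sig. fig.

k = ln(C₁/C₂) / (t₂ − t₁) = ln(23.7/15.3) / (46.6 − 22.0)
  = 0.4376 / 24.60 = 0.01779 h⁻¹
t½ = ln2 / k = 0.693147 / 0.01779 = 38.96 h

38.96 h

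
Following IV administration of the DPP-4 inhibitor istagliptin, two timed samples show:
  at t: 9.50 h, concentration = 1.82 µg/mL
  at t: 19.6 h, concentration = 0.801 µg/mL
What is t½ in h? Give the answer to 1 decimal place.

k = ln(C₁/C₂) / (t₂ − t₁) = ln(1.82/0.801) / (19.6 − 9.50)
  = 0.8207 / 10.10 = 0.08126 h⁻¹
t½ = ln2 / k = 0.693147 / 0.08126 = 8.530 h

8.5 h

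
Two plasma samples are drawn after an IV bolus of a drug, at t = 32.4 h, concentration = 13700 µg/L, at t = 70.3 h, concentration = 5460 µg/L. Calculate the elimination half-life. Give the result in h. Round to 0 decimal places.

29 h

k = ln(C₁/C₂) / (t₂ − t₁) = ln(13700/5460) / (70.3 − 32.4)
  = 0.9199 / 37.90 = 0.02427 h⁻¹
t½ = ln2 / k = 0.693147 / 0.02427 = 28.56 h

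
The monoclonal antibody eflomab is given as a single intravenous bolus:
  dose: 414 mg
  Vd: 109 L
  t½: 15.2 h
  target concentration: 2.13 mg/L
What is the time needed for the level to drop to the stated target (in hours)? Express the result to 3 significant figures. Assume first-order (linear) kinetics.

12.7 h

C₀ = Dose / Vd = 414.0 / 109 = 3.798 mg/L
k = ln2 / t½ = 0.693147 / 15.2 = 0.04560 h⁻¹
t = ln(C₀ / C) / k = ln(3.798 / 2.13) / 0.04560
  = ln(1.783) / 0.04560 = 0.5783 / 0.04560 = 12.68 h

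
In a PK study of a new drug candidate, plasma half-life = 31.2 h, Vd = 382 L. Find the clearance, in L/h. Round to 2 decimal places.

k = ln2 / t½ = 0.693147 / 31.2 = 0.02222 h⁻¹
CL = k × Vd = 0.02222 × 382 = 8.488 L/h

8.49 L/h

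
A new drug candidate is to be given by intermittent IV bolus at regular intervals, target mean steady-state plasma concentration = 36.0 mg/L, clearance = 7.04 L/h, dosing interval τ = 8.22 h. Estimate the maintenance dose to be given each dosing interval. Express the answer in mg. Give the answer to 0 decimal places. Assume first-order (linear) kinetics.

At steady state, Dose/τ = Css × CL.
Dose = Css × CL × τ = 36.0 × 7.040 × 8.22 = 2083 mg

2083 mg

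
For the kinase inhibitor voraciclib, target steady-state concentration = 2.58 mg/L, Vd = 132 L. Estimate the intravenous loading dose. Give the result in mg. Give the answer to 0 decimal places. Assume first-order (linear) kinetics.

341 mg

LD = Css × Vd = 2.58 × 132 = 340.6 mg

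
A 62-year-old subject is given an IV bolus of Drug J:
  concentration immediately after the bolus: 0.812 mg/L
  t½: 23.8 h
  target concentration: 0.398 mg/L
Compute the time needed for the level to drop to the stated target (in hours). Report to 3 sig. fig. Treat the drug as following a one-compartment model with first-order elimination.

24.5 h

k = ln2 / t½ = 0.693147 / 23.8 = 0.02912 h⁻¹
t = ln(C₀ / C) / k = ln(0.8120 / 0.398) / 0.02912
  = ln(2.040) / 0.02912 = 0.7129 / 0.02912 = 24.48 h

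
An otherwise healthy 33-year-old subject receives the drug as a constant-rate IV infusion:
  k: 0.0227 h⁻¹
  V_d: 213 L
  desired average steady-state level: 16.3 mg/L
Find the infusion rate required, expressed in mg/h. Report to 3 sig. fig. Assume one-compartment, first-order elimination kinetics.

CL = k × Vd = 0.02270 × 213 = 4.835 L/h
At steady state, infusion rate R₀ = Css × CL = 16.3 × 4.835 = 78.81 mg/h

78.8 mg/h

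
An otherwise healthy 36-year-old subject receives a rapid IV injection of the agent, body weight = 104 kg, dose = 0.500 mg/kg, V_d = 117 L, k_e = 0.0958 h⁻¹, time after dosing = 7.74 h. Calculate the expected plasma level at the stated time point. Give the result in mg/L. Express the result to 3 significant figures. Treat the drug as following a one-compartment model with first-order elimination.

0.212 mg/L

Total dose = 0.500 × 104 = 52.00 mg
C₀ = Dose / Vd = 52.00 / 117 = 0.4444 mg/L
C = C₀ · e^(−k·t) = 0.4444 × e^(−0.09580 × 7.74)
  = 0.4444 × 0.4764 = 0.2117 mg/L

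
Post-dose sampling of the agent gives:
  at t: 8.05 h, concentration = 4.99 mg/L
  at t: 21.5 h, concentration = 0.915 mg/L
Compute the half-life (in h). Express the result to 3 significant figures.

5.50 h

k = ln(C₁/C₂) / (t₂ − t₁) = ln(4.99/0.915) / (21.5 − 8.05)
  = 1.696 / 13.45 = 0.1261 h⁻¹
t½ = ln2 / k = 0.693147 / 0.1261 = 5.497 h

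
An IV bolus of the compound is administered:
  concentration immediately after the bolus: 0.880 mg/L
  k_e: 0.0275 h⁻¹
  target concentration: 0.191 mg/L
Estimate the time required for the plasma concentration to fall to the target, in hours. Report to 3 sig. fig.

55.6 h

t = ln(C₀ / C) / k = ln(0.8800 / 0.191) / 0.02750
  = ln(4.607) / 0.02750 = 1.528 / 0.02750 = 55.56 h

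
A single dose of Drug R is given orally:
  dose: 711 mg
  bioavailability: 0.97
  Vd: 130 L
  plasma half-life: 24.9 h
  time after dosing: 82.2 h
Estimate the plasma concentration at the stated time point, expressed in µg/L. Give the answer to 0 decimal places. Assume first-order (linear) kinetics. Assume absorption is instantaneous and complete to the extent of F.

Amount reaching circulation = F × Dose = 0.97 × 711.0 = 689.7 mg
C₀ = F·Dose / Vd = 689.7 / 130 = 5.305 mg/L
k = ln2 / t½ = 0.693147 / 24.9 = 0.02784 h⁻¹
C = C₀ · e^(−k·t) = 5.305 × e^(−0.02784 × 82.2)
  = 5.305 × 0.1014 = 0.5379 mg/L
Convert: 0.5379 mg/L × 1000 = 537.9 µg/L

538 µg/L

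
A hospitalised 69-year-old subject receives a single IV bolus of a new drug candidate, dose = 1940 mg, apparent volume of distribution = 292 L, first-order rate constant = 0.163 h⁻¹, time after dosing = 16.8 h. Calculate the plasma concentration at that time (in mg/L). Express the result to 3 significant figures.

C₀ = Dose / Vd = 1940 / 292 = 6.644 mg/L
C = C₀ · e^(−k·t) = 6.644 × e^(−0.1630 × 16.8)
  = 6.644 × 0.06467 = 0.4297 mg/L

0.430 mg/L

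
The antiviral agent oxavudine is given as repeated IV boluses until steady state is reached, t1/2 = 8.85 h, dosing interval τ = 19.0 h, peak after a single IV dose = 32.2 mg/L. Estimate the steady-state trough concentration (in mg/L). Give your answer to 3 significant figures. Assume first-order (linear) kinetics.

k = ln2 / t½ = 0.693147 / 8.85 = 0.07832 h⁻¹
e^(−kτ) = e^(−0.07832 × 19.0) = 0.2258
Accumulation ratio R = 1 / (1 − e^(−kτ)) = 1 / (1 − 0.2258) = 1.292
Steady-state trough = C₀ × R × e^(−kτ) = 32.2 × 1.292 × 0.2258 = 9.394 mg/L

9.39 mg/L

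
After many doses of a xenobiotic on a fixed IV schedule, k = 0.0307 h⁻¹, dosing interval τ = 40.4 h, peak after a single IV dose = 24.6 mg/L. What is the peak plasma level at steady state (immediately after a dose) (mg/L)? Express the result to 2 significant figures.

35 mg/L

e^(−kτ) = e^(−0.03070 × 40.4) = 0.2893
Accumulation ratio R = 1 / (1 − e^(−kτ)) = 1 / (1 − 0.2893) = 1.407
Steady-state peak = C₀ × R = 24.6 × 1.407 = 34.61 mg/L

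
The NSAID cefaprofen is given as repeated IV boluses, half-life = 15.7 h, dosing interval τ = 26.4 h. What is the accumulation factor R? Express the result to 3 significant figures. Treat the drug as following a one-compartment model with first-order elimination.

k = ln2 / t½ = 0.693147 / 15.7 = 0.04415 h⁻¹
e^(−kτ) = e^(−0.04415 × 26.4) = 0.3117
Accumulation ratio R = 1 / (1 − e^(−kτ)) = 1 / (1 − 0.3117) = 1.453

1.45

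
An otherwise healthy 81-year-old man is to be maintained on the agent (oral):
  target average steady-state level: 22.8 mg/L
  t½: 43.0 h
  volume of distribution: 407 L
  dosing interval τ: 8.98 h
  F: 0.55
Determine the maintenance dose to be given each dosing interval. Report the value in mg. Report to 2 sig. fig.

k = ln2 / t½ = 0.693147 / 43.0 = 0.01612 h⁻¹
CL = k × Vd = 0.01612 × 407 = 6.561 L/h
At steady state, F × (Dose/τ) = Css × CL.
Dose = Css × CL × τ / F = 22.8 × 6.561 × 8.98 / 0.55 = 2442 mg

2400 mg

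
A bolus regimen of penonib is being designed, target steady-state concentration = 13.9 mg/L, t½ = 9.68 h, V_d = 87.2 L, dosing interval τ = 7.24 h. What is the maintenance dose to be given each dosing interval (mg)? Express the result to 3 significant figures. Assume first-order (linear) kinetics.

k = ln2 / t½ = 0.693147 / 9.68 = 0.07161 h⁻¹
CL = k × Vd = 0.07161 × 87.2 = 6.244 L/h
At steady state, Dose/τ = Css × CL.
Dose = Css × CL × τ = 13.9 × 6.244 × 7.24 = 628.4 mg

628 mg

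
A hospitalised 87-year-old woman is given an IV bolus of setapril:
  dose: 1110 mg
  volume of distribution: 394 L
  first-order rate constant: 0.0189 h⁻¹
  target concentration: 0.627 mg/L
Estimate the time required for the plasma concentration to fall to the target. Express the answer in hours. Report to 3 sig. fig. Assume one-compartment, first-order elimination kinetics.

C₀ = Dose / Vd = 1110 / 394 = 2.817 mg/L
t = ln(C₀ / C) / k = ln(2.817 / 0.627) / 0.01890
  = ln(4.493) / 0.01890 = 1.503 / 0.01890 = 79.52 h

79.5 h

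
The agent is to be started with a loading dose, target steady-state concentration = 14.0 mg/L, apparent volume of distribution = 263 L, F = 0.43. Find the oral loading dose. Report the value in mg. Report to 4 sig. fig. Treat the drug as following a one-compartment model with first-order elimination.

LD = Css × Vd / F = 14.0 × 263 / 0.43 = 8563 mg

8563 mg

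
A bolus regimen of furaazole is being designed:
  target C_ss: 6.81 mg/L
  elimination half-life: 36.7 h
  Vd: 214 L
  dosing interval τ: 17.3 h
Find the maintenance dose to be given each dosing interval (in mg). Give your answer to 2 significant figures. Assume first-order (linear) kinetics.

k = ln2 / t½ = 0.693147 / 36.7 = 0.01889 h⁻¹
CL = k × Vd = 0.01889 × 214 = 4.042 L/h
At steady state, Dose/τ = Css × CL.
Dose = Css × CL × τ = 6.81 × 4.042 × 17.3 = 476.2 mg

480 mg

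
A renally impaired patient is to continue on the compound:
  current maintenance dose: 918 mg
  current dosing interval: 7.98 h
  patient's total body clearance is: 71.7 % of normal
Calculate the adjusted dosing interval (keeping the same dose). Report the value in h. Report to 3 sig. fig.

To keep the same average steady-state level, dosing rate must scale with clearance.
CL ratio = 71.7 / 100 = 0.7170
New interval (same dose) = 7.98 / 0.7170 = 11.13 h

11.1 h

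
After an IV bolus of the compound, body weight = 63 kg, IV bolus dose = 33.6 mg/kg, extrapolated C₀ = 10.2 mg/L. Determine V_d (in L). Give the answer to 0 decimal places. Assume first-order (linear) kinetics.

Dose = 33.6 × 63 = 2117 mg
Vd = Dose / C₀ = 2117 / 10.2 = 207.5 L

208 L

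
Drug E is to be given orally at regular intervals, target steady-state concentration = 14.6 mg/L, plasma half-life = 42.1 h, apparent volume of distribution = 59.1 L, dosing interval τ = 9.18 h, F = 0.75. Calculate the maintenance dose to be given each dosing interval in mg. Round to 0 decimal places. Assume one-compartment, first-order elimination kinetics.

k = ln2 / t½ = 0.693147 / 42.1 = 0.01646 h⁻¹
CL = k × Vd = 0.01646 × 59.1 = 0.9728 L/h
At steady state, F × (Dose/τ) = Css × CL.
Dose = Css × CL × τ / F = 14.6 × 0.9728 × 9.18 / 0.75 = 173.8 mg

174 mg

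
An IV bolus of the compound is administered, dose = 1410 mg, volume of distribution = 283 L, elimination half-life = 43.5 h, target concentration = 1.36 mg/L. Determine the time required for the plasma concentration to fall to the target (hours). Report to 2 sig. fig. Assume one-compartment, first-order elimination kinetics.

81 h

C₀ = Dose / Vd = 1410 / 283 = 4.982 mg/L
k = ln2 / t½ = 0.693147 / 43.5 = 0.01593 h⁻¹
t = ln(C₀ / C) / k = ln(4.982 / 1.36) / 0.01593
  = ln(3.663) / 0.01593 = 1.298 / 0.01593 = 81.48 h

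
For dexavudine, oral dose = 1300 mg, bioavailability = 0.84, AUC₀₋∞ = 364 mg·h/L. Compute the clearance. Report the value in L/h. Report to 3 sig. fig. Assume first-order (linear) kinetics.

CL = F·Dose / AUC = 0.84 × 1300 / 364 = 3.000 L/h

3.00 L/h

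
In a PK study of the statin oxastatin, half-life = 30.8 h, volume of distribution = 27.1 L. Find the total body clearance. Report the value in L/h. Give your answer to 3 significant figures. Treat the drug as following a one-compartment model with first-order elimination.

0.610 L/h

k = ln2 / t½ = 0.693147 / 30.8 = 0.02250 h⁻¹
CL = k × Vd = 0.02250 × 27.1 = 0.6098 L/h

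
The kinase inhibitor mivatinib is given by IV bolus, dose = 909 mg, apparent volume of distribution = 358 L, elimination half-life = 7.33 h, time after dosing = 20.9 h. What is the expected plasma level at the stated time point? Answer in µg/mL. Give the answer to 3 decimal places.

C₀ = Dose / Vd = 909.0 / 358 = 2.539 mg/L
k = ln2 / t½ = 0.693147 / 7.33 = 0.09456 h⁻¹
C = C₀ · e^(−k·t) = 2.539 × e^(−0.09456 × 20.9)
  = 2.539 × 0.1386 = 0.3519 mg/L
(0.3519 mg/L = 0.3519 µg/mL)

0.352 µg/mL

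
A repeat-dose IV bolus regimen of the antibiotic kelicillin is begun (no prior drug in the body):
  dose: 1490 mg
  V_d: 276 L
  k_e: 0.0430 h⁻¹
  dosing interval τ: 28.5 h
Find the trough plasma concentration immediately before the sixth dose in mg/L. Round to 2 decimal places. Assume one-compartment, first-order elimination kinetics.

2.24 mg/L

C₀ per dose = Dose / Vd = 1490 / 276 = 5.399 mg/L
Fraction remaining after one interval: r = e^(−kτ) = e^(−0.04300 × 28.5) = 0.2936
Before dose 6, 5 doses have been given (aged 1τ, 2τ, 3τ, 4τ, 5τ).
C_trough = C₀ × (r + r² + … + r^5) = C₀ × r(1−r^5)/(1−r)
        = 5.399 × 0.2936 × (1 − 0.002182) / (1 − 0.2936) = 2.239 mg/L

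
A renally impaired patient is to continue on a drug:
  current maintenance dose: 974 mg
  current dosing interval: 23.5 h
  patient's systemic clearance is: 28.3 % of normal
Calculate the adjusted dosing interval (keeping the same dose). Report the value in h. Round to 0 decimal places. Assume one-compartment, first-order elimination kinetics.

83 h

To keep the same average steady-state level, dosing rate must scale with clearance.
CL ratio = 28.3 / 100 = 0.2830
New interval (same dose) = 23.5 / 0.2830 = 83.04 h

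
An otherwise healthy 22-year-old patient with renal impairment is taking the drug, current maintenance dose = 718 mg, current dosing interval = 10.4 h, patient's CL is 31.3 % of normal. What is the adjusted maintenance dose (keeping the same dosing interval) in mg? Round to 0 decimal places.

225 mg

To keep the same average steady-state level, dosing rate must scale with clearance.
CL ratio = 31.3 / 100 = 0.3130
New dose (same interval) = 718 × 0.3130 = 224.7 mg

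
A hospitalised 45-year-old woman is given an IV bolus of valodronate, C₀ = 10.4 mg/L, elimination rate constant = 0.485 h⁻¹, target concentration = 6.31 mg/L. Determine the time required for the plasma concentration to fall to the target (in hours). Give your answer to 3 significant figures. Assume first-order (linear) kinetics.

t = ln(C₀ / C) / k = ln(10.40 / 6.31) / 0.4850
  = ln(1.648) / 0.4850 = 0.4996 / 0.4850 = 1.030 h

1.03 h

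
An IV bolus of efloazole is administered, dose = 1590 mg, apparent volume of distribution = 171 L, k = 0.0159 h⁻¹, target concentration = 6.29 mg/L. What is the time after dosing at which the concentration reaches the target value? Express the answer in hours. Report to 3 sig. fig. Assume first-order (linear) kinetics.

24.6 h

C₀ = Dose / Vd = 1590 / 171 = 9.298 mg/L
t = ln(C₀ / C) / k = ln(9.298 / 6.29) / 0.01590
  = ln(1.478) / 0.01590 = 0.3907 / 0.01590 = 24.57 h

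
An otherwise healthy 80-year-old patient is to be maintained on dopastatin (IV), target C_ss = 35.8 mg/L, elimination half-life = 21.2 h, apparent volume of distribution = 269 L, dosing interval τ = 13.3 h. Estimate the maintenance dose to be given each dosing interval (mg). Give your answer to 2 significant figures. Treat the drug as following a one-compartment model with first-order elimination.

4200 mg

k = ln2 / t½ = 0.693147 / 21.2 = 0.03270 h⁻¹
CL = k × Vd = 0.03270 × 269 = 8.796 L/h
At steady state, Dose/τ = Css × CL.
Dose = Css × CL × τ = 35.8 × 8.796 × 13.3 = 4188 mg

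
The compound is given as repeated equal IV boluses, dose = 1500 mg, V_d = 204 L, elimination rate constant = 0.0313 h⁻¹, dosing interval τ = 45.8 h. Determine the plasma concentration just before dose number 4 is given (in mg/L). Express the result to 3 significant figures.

2.27 mg/L

C₀ per dose = Dose / Vd = 1500 / 204 = 7.353 mg/L
Fraction remaining after one interval: r = e^(−kτ) = e^(−0.03130 × 45.8) = 0.2385
Before dose 4, 3 doses have been given (aged 1τ, 2τ, 3τ).
C_trough = C₀ × (r + r² + … + r^3) = C₀ × r(1−r^3)/(1−r)
        = 7.353 × 0.2385 × (1 − 0.01357) / (1 − 0.2385) = 2.272 mg/L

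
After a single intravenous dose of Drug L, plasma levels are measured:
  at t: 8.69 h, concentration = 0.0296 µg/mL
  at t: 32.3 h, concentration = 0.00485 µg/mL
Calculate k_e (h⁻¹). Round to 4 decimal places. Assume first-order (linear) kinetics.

k = ln(C₁/C₂) / (t₂ − t₁) = ln(0.0296/0.00485) / (32.3 − 8.69)
  = 1.809 / 23.61 = 0.07662 h⁻¹

0.0766 h⁻¹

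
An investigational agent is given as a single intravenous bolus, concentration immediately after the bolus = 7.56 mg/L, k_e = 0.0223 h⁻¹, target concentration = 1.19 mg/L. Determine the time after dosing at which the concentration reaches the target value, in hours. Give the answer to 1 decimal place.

t = ln(C₀ / C) / k = ln(7.560 / 1.19) / 0.02230
  = ln(6.353) / 0.02230 = 1.849 / 0.02230 = 82.91 h

82.9 h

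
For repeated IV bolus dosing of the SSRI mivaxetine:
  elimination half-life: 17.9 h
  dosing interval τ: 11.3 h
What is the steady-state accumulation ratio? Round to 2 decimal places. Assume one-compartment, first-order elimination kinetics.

k = ln2 / t½ = 0.693147 / 17.9 = 0.03872 h⁻¹
e^(−kτ) = e^(−0.03872 × 11.3) = 0.6456
Accumulation ratio R = 1 / (1 − e^(−kτ)) = 1 / (1 − 0.6456) = 2.822

2.82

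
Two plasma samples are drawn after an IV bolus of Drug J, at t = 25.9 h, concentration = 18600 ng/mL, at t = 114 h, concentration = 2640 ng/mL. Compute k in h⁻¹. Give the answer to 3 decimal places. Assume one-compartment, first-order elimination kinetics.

0.022 h⁻¹

k = ln(C₁/C₂) / (t₂ − t₁) = ln(18600/2640) / (114 − 25.9)
  = 1.952 / 88.10 = 0.02216 h⁻¹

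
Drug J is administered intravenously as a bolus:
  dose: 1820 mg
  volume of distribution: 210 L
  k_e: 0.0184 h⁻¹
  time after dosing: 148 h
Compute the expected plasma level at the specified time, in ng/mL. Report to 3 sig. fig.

569 ng/mL

C₀ = Dose / Vd = 1820 / 210 = 8.667 mg/L
C = C₀ · e^(−k·t) = 8.667 × e^(−0.01840 × 148)
  = 8.667 × 0.06566 = 0.5691 mg/L
Convert: 0.5691 mg/L × 1000 = 569.1 ng/mL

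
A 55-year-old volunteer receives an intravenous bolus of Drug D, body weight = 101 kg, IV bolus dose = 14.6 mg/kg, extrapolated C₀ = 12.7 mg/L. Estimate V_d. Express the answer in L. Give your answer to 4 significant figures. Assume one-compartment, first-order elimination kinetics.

116.1 L

Dose = 14.6 × 101 = 1475 mg
Vd = Dose / C₀ = 1475 / 12.7 = 116.1 L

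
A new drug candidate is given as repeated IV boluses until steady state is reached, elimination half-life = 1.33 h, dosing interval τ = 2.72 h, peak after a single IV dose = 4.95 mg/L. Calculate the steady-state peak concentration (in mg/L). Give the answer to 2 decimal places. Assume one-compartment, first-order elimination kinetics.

k = ln2 / t½ = 0.693147 / 1.33 = 0.5212 h⁻¹
e^(−kτ) = e^(−0.5212 × 2.72) = 0.2423
Accumulation ratio R = 1 / (1 − e^(−kτ)) = 1 / (1 − 0.2423) = 1.320
Steady-state peak = C₀ × R = 4.95 × 1.320 = 6.534 mg/L

6.53 mg/L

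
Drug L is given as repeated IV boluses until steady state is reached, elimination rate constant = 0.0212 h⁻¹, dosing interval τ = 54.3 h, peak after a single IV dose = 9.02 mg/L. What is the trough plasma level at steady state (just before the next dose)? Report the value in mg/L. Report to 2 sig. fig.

e^(−kτ) = e^(−0.02120 × 54.3) = 0.3163
Accumulation ratio R = 1 / (1 − e^(−kτ)) = 1 / (1 − 0.3163) = 1.463
Steady-state trough = C₀ × R × e^(−kτ) = 9.02 × 1.463 × 0.3163 = 4.174 mg/L

4.2 mg/L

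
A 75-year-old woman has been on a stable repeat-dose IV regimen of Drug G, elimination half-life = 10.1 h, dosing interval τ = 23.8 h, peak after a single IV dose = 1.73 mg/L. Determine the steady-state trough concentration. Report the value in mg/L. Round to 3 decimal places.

0.420 mg/L

k = ln2 / t½ = 0.693147 / 10.1 = 0.06863 h⁻¹
e^(−kτ) = e^(−0.06863 × 23.8) = 0.1953
Accumulation ratio R = 1 / (1 − e^(−kτ)) = 1 / (1 − 0.1953) = 1.243
Steady-state trough = C₀ × R × e^(−kτ) = 1.73 × 1.243 × 0.1953 = 0.4200 mg/L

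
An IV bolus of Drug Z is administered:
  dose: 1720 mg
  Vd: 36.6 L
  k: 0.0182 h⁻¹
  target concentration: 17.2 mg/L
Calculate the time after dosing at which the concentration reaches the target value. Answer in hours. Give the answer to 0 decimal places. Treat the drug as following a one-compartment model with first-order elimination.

55 h

C₀ = Dose / Vd = 1720 / 36.6 = 46.99 mg/L
t = ln(C₀ / C) / k = ln(46.99 / 17.2) / 0.01820
  = ln(2.732) / 0.01820 = 1.005 / 0.01820 = 55.22 h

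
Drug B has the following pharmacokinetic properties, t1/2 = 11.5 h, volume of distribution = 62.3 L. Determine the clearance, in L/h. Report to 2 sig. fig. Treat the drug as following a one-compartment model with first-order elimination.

k = ln2 / t½ = 0.693147 / 11.5 = 0.06027 h⁻¹
CL = k × Vd = 0.06027 × 62.3 = 3.755 L/h

3.8 L/h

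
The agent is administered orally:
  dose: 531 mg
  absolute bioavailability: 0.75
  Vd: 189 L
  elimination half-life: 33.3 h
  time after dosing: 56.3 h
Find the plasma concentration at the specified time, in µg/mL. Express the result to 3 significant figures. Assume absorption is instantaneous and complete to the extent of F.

0.653 µg/mL

Amount reaching circulation = F × Dose = 0.75 × 531.0 = 398.3 mg
C₀ = F·Dose / Vd = 398.3 / 189 = 2.107 mg/L
k = ln2 / t½ = 0.693147 / 33.3 = 0.02082 h⁻¹
C = C₀ · e^(−k·t) = 2.107 × e^(−0.02082 × 56.3)
  = 2.107 × 0.3097 = 0.6525 mg/L
(0.6525 mg/L = 0.6525 µg/mL)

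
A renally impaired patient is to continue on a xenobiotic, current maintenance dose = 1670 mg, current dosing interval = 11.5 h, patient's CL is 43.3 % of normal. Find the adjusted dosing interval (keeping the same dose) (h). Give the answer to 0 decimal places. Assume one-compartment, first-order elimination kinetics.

To keep the same average steady-state level, dosing rate must scale with clearance.
CL ratio = 43.3 / 100 = 0.4330
New interval (same dose) = 11.5 / 0.4330 = 26.56 h

27 h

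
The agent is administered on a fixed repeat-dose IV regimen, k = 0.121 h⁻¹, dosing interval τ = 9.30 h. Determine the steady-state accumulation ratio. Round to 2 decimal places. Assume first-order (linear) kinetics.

1.48

e^(−kτ) = e^(−0.1210 × 9.30) = 0.3246
Accumulation ratio R = 1 / (1 − e^(−kτ)) = 1 / (1 − 0.3246) = 1.481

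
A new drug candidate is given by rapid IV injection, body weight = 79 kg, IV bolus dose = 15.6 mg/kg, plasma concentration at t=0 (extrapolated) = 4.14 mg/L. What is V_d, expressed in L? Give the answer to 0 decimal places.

Dose = 15.6 × 79 = 1232 mg
Vd = Dose / C₀ = 1232 / 4.14 = 297.6 L

298 L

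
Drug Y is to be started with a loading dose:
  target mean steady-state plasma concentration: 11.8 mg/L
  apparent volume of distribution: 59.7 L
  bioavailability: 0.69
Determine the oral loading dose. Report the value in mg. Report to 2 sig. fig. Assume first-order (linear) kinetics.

1000 mg

LD = Css × Vd / F = 11.8 × 59.7 / 0.69 = 1021 mg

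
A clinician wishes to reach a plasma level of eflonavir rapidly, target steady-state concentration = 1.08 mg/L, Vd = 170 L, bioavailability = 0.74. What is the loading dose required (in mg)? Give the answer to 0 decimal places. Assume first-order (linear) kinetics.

LD = Css × Vd / F = 1.08 × 170 / 0.74 = 248.1 mg

248 mg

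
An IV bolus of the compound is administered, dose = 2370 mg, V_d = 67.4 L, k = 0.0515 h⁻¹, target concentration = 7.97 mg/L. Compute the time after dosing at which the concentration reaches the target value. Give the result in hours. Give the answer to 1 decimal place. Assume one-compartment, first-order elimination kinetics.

C₀ = Dose / Vd = 2370 / 67.4 = 35.16 mg/L
t = ln(C₀ / C) / k = ln(35.16 / 7.97) / 0.05150
  = ln(4.412) / 0.05150 = 1.484 / 0.05150 = 28.82 h

28.8 h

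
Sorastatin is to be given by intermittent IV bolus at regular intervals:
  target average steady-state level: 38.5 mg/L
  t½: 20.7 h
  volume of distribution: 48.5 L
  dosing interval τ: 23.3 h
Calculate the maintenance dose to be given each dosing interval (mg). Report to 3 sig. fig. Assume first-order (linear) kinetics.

1460 mg

k = ln2 / t½ = 0.693147 / 20.7 = 0.03349 h⁻¹
CL = k × Vd = 0.03349 × 48.5 = 1.624 L/h
At steady state, Dose/τ = Css × CL.
Dose = Css × CL × τ = 38.5 × 1.624 × 23.3 = 1457 mg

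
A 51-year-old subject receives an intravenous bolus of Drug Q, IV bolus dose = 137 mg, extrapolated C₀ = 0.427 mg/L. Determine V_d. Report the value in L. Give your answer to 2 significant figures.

320 L

Vd = Dose / C₀ = 137.0 / 0.427 = 320.8 L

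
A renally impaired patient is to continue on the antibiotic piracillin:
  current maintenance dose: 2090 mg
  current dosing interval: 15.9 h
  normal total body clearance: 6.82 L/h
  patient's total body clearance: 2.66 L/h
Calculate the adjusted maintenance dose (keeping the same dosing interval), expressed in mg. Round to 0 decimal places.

815 mg

To keep the same average steady-state level, dosing rate must scale with clearance.
CL ratio = 2.66 / 6.82 = 0.3900
New dose (same interval) = 2090 × 0.3900 = 815.1 mg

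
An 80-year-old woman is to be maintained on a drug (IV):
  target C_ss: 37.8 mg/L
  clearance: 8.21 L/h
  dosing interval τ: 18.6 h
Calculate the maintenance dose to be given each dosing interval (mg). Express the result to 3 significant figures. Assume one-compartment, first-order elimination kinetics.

5770 mg

At steady state, Dose/τ = Css × CL.
Dose = Css × CL × τ = 37.8 × 8.210 × 18.6 = 5772 mg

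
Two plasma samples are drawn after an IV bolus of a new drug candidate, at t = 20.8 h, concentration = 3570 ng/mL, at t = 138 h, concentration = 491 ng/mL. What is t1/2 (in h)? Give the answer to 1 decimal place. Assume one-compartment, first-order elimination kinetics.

k = ln(C₁/C₂) / (t₂ − t₁) = ln(3570/491) / (138 − 20.8)
  = 1.984 / 117.2 = 0.01693 h⁻¹
t½ = ln2 / k = 0.693147 / 0.01693 = 40.94 h

40.9 h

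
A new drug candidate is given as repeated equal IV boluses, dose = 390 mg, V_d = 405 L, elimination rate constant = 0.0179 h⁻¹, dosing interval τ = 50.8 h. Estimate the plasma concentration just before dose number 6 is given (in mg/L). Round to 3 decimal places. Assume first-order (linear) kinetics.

0.643 mg/L

C₀ per dose = Dose / Vd = 390 / 405 = 0.9630 mg/L
Fraction remaining after one interval: r = e^(−kτ) = e^(−0.01790 × 50.8) = 0.4028
Before dose 6, 5 doses have been given (aged 1τ, 2τ, 3τ, 4τ, 5τ).
C_trough = C₀ × (r + r² + … + r^5) = C₀ × r(1−r^5)/(1−r)
        = 0.9630 × 0.4028 × (1 − 0.01060) / (1 − 0.4028) = 0.6426 mg/L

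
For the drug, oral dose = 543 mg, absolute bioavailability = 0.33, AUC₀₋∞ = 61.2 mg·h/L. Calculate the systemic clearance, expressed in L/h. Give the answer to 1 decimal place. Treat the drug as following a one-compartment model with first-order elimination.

2.9 L/h

CL = F·Dose / AUC = 0.33 × 543 / 61.2 = 2.928 L/h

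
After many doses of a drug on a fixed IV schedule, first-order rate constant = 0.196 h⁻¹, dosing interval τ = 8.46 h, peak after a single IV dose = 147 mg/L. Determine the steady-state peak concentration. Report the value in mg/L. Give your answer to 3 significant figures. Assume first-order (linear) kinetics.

e^(−kτ) = e^(−0.1960 × 8.46) = 0.1905
Accumulation ratio R = 1 / (1 − e^(−kτ)) = 1 / (1 − 0.1905) = 1.235
Steady-state peak = C₀ × R = 147 × 1.235 = 181.5 mg/L

182 mg/L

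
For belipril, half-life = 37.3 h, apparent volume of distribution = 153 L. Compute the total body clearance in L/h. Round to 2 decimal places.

k = ln2 / t½ = 0.693147 / 37.3 = 0.01858 h⁻¹
CL = k × Vd = 0.01858 × 153 = 2.843 L/h

2.84 L/h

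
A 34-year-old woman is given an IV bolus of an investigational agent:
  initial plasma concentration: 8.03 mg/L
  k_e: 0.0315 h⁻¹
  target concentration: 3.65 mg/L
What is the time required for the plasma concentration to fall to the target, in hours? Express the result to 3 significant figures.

t = ln(C₀ / C) / k = ln(8.030 / 3.65) / 0.03150
  = ln(2.200) / 0.03150 = 0.7885 / 0.03150 = 25.03 h

25.0 h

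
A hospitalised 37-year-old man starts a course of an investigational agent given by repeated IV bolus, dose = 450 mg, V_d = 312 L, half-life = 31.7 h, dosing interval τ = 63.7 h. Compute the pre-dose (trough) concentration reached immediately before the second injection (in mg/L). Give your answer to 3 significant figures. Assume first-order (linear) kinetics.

C₀ per dose = Dose / Vd = 450 / 312 = 1.442 mg/L
k = ln2 / t½ = 0.693147 / 31.7 = 0.02187 h⁻¹
Fraction remaining after one interval: r = e^(−kτ) = e^(−0.02187 × 63.7) = 0.2483
Before dose 2, 1 dose has been given (aged 1τ).
C_trough = C₀ × r = 1.442 × 0.2483 = 0.3580 mg/L

0.358 mg/L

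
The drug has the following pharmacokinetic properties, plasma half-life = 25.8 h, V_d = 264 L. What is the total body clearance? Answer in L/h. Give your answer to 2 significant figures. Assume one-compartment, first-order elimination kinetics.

k = ln2 / t½ = 0.693147 / 25.8 = 0.02687 h⁻¹
CL = k × Vd = 0.02687 × 264 = 7.094 L/h

7.1 L/h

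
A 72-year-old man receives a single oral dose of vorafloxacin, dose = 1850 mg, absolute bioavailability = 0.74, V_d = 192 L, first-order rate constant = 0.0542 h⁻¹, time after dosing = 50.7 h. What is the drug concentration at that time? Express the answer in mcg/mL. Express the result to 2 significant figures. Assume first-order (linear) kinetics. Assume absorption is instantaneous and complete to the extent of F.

0.46 mcg/mL

Amount reaching circulation = F × Dose = 0.74 × 1850 = 1369 mg
C₀ = F·Dose / Vd = 1369 / 192 = 7.130 mg/L
C = C₀ · e^(−k·t) = 7.130 × e^(−0.05420 × 50.7)
  = 7.130 × 0.06406 = 0.4567 mg/L
(0.4567 mg/L = 0.4567 mcg/mL)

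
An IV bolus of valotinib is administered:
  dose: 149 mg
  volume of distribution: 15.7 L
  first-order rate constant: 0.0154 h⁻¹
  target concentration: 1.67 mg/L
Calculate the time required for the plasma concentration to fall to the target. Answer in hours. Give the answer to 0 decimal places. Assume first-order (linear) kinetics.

113 h

C₀ = Dose / Vd = 149.0 / 15.7 = 9.490 mg/L
t = ln(C₀ / C) / k = ln(9.490 / 1.67) / 0.01540
  = ln(5.683) / 0.01540 = 1.737 / 0.01540 = 112.8 h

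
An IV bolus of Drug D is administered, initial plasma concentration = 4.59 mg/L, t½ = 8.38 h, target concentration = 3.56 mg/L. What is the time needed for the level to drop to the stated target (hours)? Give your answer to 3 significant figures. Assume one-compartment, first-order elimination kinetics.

3.07 h

k = ln2 / t½ = 0.693147 / 8.38 = 0.08271 h⁻¹
t = ln(C₀ / C) / k = ln(4.590 / 3.56) / 0.08271
  = ln(1.289) / 0.08271 = 0.2539 / 0.08271 = 3.070 h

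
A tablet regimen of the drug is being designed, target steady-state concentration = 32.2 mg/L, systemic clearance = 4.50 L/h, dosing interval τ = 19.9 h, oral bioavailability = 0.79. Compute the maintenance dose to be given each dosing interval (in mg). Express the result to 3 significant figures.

3650 mg

At steady state, F × (Dose/τ) = Css × CL.
Dose = Css × CL × τ / F = 32.2 × 4.500 × 19.9 / 0.79 = 3650 mg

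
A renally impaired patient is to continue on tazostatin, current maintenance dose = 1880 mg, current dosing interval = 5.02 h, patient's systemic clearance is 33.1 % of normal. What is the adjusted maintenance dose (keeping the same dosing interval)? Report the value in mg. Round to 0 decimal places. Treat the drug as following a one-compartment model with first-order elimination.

To keep the same average steady-state level, dosing rate must scale with clearance.
CL ratio = 33.1 / 100 = 0.3310
New dose (same interval) = 1880 × 0.3310 = 622.3 mg

622 mg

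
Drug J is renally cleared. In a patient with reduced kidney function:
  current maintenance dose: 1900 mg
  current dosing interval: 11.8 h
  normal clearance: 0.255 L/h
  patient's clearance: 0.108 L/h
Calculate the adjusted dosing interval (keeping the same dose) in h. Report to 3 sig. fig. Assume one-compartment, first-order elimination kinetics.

27.9 h

To keep the same average steady-state level, dosing rate must scale with clearance.
CL ratio = 0.108 / 0.255 = 0.4235
New interval (same dose) = 11.8 / 0.4235 = 27.86 h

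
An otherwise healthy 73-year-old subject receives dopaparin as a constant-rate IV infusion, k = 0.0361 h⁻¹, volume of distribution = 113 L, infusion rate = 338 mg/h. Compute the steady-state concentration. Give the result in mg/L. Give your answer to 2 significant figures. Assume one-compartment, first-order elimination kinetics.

CL = k × Vd = 0.03610 × 113 = 4.079 L/h
At steady state Css = R₀ / CL = 338 / 4.079 = 82.86 mg/L

83 mg/L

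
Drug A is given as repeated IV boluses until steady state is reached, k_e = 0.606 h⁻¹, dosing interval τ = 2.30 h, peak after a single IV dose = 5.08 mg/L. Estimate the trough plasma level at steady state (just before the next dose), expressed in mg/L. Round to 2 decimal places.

e^(−kτ) = e^(−0.6060 × 2.30) = 0.2481
Accumulation ratio R = 1 / (1 − e^(−kτ)) = 1 / (1 − 0.2481) = 1.330
Steady-state trough = C₀ × R × e^(−kτ) = 5.08 × 1.330 × 0.2481 = 1.676 mg/L

1.68 mg/L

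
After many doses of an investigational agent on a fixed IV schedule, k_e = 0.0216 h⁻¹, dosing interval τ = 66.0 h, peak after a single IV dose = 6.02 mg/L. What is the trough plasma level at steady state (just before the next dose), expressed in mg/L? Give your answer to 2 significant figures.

1.9 mg/L

e^(−kτ) = e^(−0.02160 × 66.0) = 0.2404
Accumulation ratio R = 1 / (1 − e^(−kτ)) = 1 / (1 − 0.2404) = 1.316
Steady-state trough = C₀ × R × e^(−kτ) = 6.02 × 1.316 × 0.2404 = 1.905 mg/L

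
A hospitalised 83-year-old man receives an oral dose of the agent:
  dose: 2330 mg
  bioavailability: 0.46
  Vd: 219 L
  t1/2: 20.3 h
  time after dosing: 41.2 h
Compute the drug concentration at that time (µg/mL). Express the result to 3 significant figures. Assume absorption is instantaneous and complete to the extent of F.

Amount reaching circulation = F × Dose = 0.46 × 2330 = 1072 mg
C₀ = F·Dose / Vd = 1072 / 219 = 4.895 mg/L
k = ln2 / t½ = 0.693147 / 20.3 = 0.03415 h⁻¹
C = C₀ · e^(−k·t) = 4.895 × e^(−0.03415 × 41.2)
  = 4.895 × 0.2449 = 1.199 mg/L
(1.199 mg/L = 1.199 µg/mL)

1.20 µg/mL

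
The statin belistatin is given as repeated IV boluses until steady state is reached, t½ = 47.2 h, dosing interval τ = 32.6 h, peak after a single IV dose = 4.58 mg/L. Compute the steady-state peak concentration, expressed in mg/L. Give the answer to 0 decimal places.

12 mg/L

k = ln2 / t½ = 0.693147 / 47.2 = 0.01469 h⁻¹
e^(−kτ) = e^(−0.01469 × 32.6) = 0.6195
Accumulation ratio R = 1 / (1 − e^(−kτ)) = 1 / (1 − 0.6195) = 2.628
Steady-state peak = C₀ × R = 4.58 × 2.628 = 12.04 mg/L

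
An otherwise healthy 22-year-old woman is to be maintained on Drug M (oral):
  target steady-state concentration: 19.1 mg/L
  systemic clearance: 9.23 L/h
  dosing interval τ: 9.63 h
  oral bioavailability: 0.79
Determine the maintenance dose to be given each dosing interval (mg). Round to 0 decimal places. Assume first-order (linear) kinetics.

At steady state, F × (Dose/τ) = Css × CL.
Dose = Css × CL × τ / F = 19.1 × 9.230 × 9.63 / 0.79 = 2149 mg

2149 mg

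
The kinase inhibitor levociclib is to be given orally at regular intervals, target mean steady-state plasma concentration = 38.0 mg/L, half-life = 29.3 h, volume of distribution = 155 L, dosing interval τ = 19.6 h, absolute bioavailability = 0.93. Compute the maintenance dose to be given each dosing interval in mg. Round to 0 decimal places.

k = ln2 / t½ = 0.693147 / 29.3 = 0.02366 h⁻¹
CL = k × Vd = 0.02366 × 155 = 3.667 L/h
At steady state, F × (Dose/τ) = Css × CL.
Dose = Css × CL × τ / F = 38.0 × 3.667 × 19.6 / 0.93 = 2937 mg

2937 mg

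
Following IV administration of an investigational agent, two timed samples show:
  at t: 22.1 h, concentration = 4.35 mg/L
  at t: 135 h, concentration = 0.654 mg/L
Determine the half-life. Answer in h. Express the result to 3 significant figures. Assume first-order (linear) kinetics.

41.3 h

k = ln(C₁/C₂) / (t₂ − t₁) = ln(4.35/0.654) / (135 − 22.1)
  = 1.895 / 112.9 = 0.01678 h⁻¹
t½ = ln2 / k = 0.693147 / 0.01678 = 41.31 h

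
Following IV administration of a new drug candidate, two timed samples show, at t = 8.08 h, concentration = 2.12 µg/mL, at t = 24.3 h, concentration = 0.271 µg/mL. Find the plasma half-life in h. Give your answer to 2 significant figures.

5.5 h

k = ln(C₁/C₂) / (t₂ − t₁) = ln(2.12/0.271) / (24.3 − 8.08)
  = 2.057 / 16.22 = 0.1268 h⁻¹
t½ = ln2 / k = 0.693147 / 0.1268 = 5.466 h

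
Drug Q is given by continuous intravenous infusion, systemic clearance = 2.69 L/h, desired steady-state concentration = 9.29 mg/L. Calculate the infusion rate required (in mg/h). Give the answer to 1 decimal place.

At steady state, infusion rate R₀ = Css × CL = 9.29 × 2.690 = 24.99 mg/h

25.0 mg/h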